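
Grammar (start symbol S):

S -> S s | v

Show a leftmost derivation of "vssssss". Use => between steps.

S => Ss   [S -> S s]
Ss => Sss   [S -> S s]
Sss => Ssss   [S -> S s]
Ssss => Sssss   [S -> S s]
Sssss => Ssssss   [S -> S s]
Ssssss => Sssssss   [S -> S s]
Sssssss => vssssss   [S -> v]

S=>Ss=>Sss=>Ssss=>Sssss=>Ssssss=>Sssssss=>vssssss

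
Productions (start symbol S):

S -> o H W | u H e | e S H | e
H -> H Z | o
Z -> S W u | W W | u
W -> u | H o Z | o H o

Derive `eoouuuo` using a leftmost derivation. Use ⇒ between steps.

S ⇒ eSH   [S -> e S H]
eSH ⇒ eoHWH   [S -> o H W]
eoHWH ⇒ eoHZWH   [H -> H Z]
eoHZWH ⇒ eoHZZWH   [H -> H Z]
eoHZZWH ⇒ eooZZWH   [H -> o]
eooZZWH ⇒ eoouZWH   [Z -> u]
eoouZWH ⇒ eoouuWH   [Z -> u]
eoouuWH ⇒ eoouuuH   [W -> u]
eoouuuH ⇒ eoouuuo   [H -> o]

S ⇒ eSH ⇒ eoHWH ⇒ eoHZWH ⇒ eoHZZWH ⇒ eooZZWH ⇒ eoouZWH ⇒ eoouuWH ⇒ eoouuuH ⇒ eoouuuo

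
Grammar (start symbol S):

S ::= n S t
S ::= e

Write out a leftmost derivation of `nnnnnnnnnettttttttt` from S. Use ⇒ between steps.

S⇒nSt⇒nnStt⇒nnnSttt⇒nnnnStttt⇒nnnnnSttttt⇒nnnnnnStttttt⇒nnnnnnnSttttttt⇒nnnnnnnnStttttttt⇒nnnnnnnnnSttttttttt⇒nnnnnnnnnettttttttt

S ⇒ nSt   [S ::= n S t]
nSt ⇒ nnStt   [S ::= n S t]
nnStt ⇒ nnnSttt   [S ::= n S t]
nnnSttt ⇒ nnnnStttt   [S ::= n S t]
nnnnStttt ⇒ nnnnnSttttt   [S ::= n S t]
nnnnnSttttt ⇒ nnnnnnStttttt   [S ::= n S t]
nnnnnnStttttt ⇒ nnnnnnnSttttttt   [S ::= n S t]
nnnnnnnSttttttt ⇒ nnnnnnnnStttttttt   [S ::= n S t]
nnnnnnnnStttttttt ⇒ nnnnnnnnnSttttttttt   [S ::= n S t]
nnnnnnnnnSttttttttt ⇒ nnnnnnnnnettttttttt   [S ::= e]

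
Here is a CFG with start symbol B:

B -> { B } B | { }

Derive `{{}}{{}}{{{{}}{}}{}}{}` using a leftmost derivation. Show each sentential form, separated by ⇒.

B ⇒ {B}B ⇒ {{}}B ⇒ {{}}{B}B ⇒ {{}}{{}}B ⇒ {{}}{{}}{B}B ⇒ {{}}{{}}{{B}B}B ⇒ {{}}{{}}{{{B}B}B}B ⇒ {{}}{{}}{{{{}}B}B}B ⇒ {{}}{{}}{{{{}}{}}B}B ⇒ {{}}{{}}{{{{}}{}}{}}B ⇒ {{}}{{}}{{{{}}{}}{}}{}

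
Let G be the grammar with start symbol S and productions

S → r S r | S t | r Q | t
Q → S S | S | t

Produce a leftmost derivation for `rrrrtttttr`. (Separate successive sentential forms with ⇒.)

S ⇒ rQ   [S → r Q]
rQ ⇒ rS   [Q → S]
rS ⇒ rrSr   [S → r S r]
rrSr ⇒ rrStr   [S → S t]
rrStr ⇒ rrSttr   [S → S t]
rrSttr ⇒ rrStttr   [S → S t]
rrStttr ⇒ rrrQtttr   [S → r Q]
rrrQtttr ⇒ rrrStttr   [Q → S]
rrrStttr ⇒ rrrrQtttr   [S → r Q]
rrrrQtttr ⇒ rrrrSStttr   [Q → S S]
rrrrSStttr ⇒ rrrrtStttr   [S → t]
rrrrtStttr ⇒ rrrrtttttr   [S → t]

S ⇒ rQ ⇒ rS ⇒ rrSr ⇒ rrStr ⇒ rrSttr ⇒ rrStttr ⇒ rrrQtttr ⇒ rrrStttr ⇒ rrrrQtttr ⇒ rrrrSStttr ⇒ rrrrtStttr ⇒ rrrrtttttr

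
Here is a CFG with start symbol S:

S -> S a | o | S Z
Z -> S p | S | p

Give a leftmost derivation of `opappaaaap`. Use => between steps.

S => SZ   [S -> S Z]
SZ => SaZ   [S -> S a]
SaZ => SaaZ   [S -> S a]
SaaZ => SaaaZ   [S -> S a]
SaaaZ => SaaaaZ   [S -> S a]
SaaaaZ => SZaaaaZ   [S -> S Z]
SZaaaaZ => SZZaaaaZ   [S -> S Z]
SZZaaaaZ => SaZZaaaaZ   [S -> S a]
SaZZaaaaZ => SZaZZaaaaZ   [S -> S Z]
SZaZZaaaaZ => oZaZZaaaaZ   [S -> o]
oZaZZaaaaZ => opaZZaaaaZ   [Z -> p]
opaZZaaaaZ => opapZaaaaZ   [Z -> p]
opapZaaaaZ => opappaaaaZ   [Z -> p]
opappaaaaZ => opappaaaap   [Z -> p]

S=>SZ=>SaZ=>SaaZ=>SaaaZ=>SaaaaZ=>SZaaaaZ=>SZZaaaaZ=>SaZZaaaaZ=>SZaZZaaaaZ=>oZaZZaaaaZ=>opaZZaaaaZ=>opapZaaaaZ=>opappaaaaZ=>opappaaaap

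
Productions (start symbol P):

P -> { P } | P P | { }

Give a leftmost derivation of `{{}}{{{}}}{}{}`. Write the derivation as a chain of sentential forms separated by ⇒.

P⇒PP⇒PPP⇒{P}PP⇒{{}}PP⇒{{}}PPP⇒{{}}{P}PP⇒{{}}{{P}}PP⇒{{}}{{{}}}PP⇒{{}}{{{}}}{}P⇒{{}}{{{}}}{}{}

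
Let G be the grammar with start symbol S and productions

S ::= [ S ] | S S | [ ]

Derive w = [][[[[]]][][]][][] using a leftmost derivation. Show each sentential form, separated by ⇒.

S ⇒ SS ⇒ SSS ⇒ []SS ⇒ []SSS ⇒ [][S]SS ⇒ [][SS]SS ⇒ [][SSS]SS ⇒ [][[S]SS]SS ⇒ [][[[S]]SS]SS ⇒ [][[[[]]]SS]SS ⇒ [][[[[]]][]S]SS ⇒ [][[[[]]][][]]SS ⇒ [][[[[]]][][]][]S ⇒ [][[[[]]][][]][][]

S ⇒ SS   [S ::= S S]
SS ⇒ SSS   [S ::= S S]
SSS ⇒ []SS   [S ::= [ ]]
[]SS ⇒ []SSS   [S ::= S S]
[]SSS ⇒ [][S]SS   [S ::= [ S ]]
[][S]SS ⇒ [][SS]SS   [S ::= S S]
[][SS]SS ⇒ [][SSS]SS   [S ::= S S]
[][SSS]SS ⇒ [][[S]SS]SS   [S ::= [ S ]]
[][[S]SS]SS ⇒ [][[[S]]SS]SS   [S ::= [ S ]]
[][[[S]]SS]SS ⇒ [][[[[]]]SS]SS   [S ::= [ ]]
[][[[[]]]SS]SS ⇒ [][[[[]]][]S]SS   [S ::= [ ]]
[][[[[]]][]S]SS ⇒ [][[[[]]][][]]SS   [S ::= [ ]]
[][[[[]]][][]]SS ⇒ [][[[[]]][][]][]S   [S ::= [ ]]
[][[[[]]][][]][]S ⇒ [][[[[]]][][]][][]   [S ::= [ ]]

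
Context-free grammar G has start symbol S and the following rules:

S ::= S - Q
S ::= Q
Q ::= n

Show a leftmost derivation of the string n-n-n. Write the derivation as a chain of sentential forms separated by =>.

S => S-Q   [S ::= S - Q]
S-Q => S-Q-Q   [S ::= S - Q]
S-Q-Q => Q-Q-Q   [S ::= Q]
Q-Q-Q => n-Q-Q   [Q ::= n]
n-Q-Q => n-n-Q   [Q ::= n]
n-n-Q => n-n-n   [Q ::= n]

S=>S-Q=>S-Q-Q=>Q-Q-Q=>n-Q-Q=>n-n-Q=>n-n-n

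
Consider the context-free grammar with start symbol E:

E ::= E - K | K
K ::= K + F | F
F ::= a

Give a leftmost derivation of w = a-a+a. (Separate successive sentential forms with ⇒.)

E ⇒ E-K ⇒ K-K ⇒ F-K ⇒ a-K ⇒ a-K+F ⇒ a-F+F ⇒ a-a+F ⇒ a-a+a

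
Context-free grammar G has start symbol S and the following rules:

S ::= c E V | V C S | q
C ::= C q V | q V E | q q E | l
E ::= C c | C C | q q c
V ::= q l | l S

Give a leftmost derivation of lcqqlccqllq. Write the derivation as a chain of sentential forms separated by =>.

S => VCS   [S ::= V C S]
VCS => lSCS   [V ::= l S]
lSCS => lcEVCS   [S ::= c E V]
lcEVCS => lcCcVCS   [E ::= C c]
lcCcVCS => lcqqEcVCS   [C ::= q q E]
lcqqEcVCS => lcqqCccVCS   [E ::= C c]
lcqqCccVCS => lcqqlccVCS   [C ::= l]
lcqqlccVCS => lcqqlccqlCS   [V ::= q l]
lcqqlccqlCS => lcqqlccqllS   [C ::= l]
lcqqlccqllS => lcqqlccqllq   [S ::= q]

S => VCS => lSCS => lcEVCS => lcCcVCS => lcqqEcVCS => lcqqCccVCS => lcqqlccVCS => lcqqlccqlCS => lcqqlccqllS => lcqqlccqllq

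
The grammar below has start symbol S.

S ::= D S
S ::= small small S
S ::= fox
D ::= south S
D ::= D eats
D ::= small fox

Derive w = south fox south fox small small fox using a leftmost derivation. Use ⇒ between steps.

S ⇒ D S ⇒ south S S ⇒ south fox S ⇒ south fox D S ⇒ south fox south S S ⇒ south fox south fox S ⇒ south fox south fox small small S ⇒ south fox south fox small small fox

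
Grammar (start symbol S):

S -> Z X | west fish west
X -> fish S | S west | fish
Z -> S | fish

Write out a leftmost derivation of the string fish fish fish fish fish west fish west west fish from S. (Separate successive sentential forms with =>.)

S => Z X => S X => Z X X => fish X X => fish S west X => fish Z X west X => fish fish X west X => fish fish fish S west X => fish fish fish Z X west X => fish fish fish fish X west X => fish fish fish fish fish S west X => fish fish fish fish fish west fish west west X => fish fish fish fish fish west fish west west fish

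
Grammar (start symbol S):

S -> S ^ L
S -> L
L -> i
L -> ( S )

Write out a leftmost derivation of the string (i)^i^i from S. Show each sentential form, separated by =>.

S => S^L => S^L^L => L^L^L => (S)^L^L => (L)^L^L => (i)^L^L => (i)^i^L => (i)^i^i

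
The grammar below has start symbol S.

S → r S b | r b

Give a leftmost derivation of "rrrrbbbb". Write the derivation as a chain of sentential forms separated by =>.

S=>rSb=>rrSbb=>rrrSbbb=>rrrrbbbb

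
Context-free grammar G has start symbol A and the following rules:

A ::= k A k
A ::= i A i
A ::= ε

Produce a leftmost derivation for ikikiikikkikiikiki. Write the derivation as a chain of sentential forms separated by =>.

A => iAi => ikAki => ikiAiki => ikikAkiki => ikikiAikiki => ikikiiAiikiki => ikikiikAkiikiki => ikikiikiAikiikiki => ikikiikikAkikiikiki => ikikiikikkikiikiki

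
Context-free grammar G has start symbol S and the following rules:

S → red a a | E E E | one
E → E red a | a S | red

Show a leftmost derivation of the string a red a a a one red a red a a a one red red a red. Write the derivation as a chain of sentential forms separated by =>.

S => E E E => a S E E => a red a a E E => a red a a E red a E => a red a a E red a red a E => a red a a a S red a red a E => a red a a a one red a red a E => a red a a a one red a red a a S => a red a a a one red a red a a E E E => a red a a a one red a red a a a S E E => a red a a a one red a red a a a one E E => a red a a a one red a red a a a one E red a E => a red a a a one red a red a a a one red red a E => a red a a a one red a red a a a one red red a red

S => E E E   [S → E E E]
E E E => a S E E   [E → a S]
a S E E => a red a a E E   [S → red a a]
a red a a E E => a red a a E red a E   [E → E red a]
a red a a E red a E => a red a a E red a red a E   [E → E red a]
a red a a E red a red a E => a red a a a S red a red a E   [E → a S]
a red a a a S red a red a E => a red a a a one red a red a E   [S → one]
a red a a a one red a red a E => a red a a a one red a red a a S   [E → a S]
a red a a a one red a red a a S => a red a a a one red a red a a E E E   [S → E E E]
a red a a a one red a red a a E E E => a red a a a one red a red a a a S E E   [E → a S]
a red a a a one red a red a a a S E E => a red a a a one red a red a a a one E E   [S → one]
a red a a a one red a red a a a one E E => a red a a a one red a red a a a one E red a E   [E → E red a]
a red a a a one red a red a a a one E red a E => a red a a a one red a red a a a one red red a E   [E → red]
a red a a a one red a red a a a one red red a E => a red a a a one red a red a a a one red red a red   [E → red]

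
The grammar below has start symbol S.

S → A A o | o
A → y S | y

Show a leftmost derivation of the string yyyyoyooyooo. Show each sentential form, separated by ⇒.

S ⇒ AAo ⇒ yAo ⇒ yySo ⇒ yyAAoo ⇒ yyySAoo ⇒ yyyAAoAoo ⇒ yyyySAoAoo ⇒ yyyyoAoAoo ⇒ yyyyoySoAoo ⇒ yyyyoyooAoo ⇒ yyyyoyooySoo ⇒ yyyyoyooyooo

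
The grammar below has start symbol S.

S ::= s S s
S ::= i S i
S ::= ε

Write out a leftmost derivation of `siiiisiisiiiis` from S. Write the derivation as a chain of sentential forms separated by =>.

S => sSs => siSis => siiSiis => siiiSiiis => siiiiSiiiis => siiiisSsiiiis => siiiisiSisiiiis => siiiisiisiiiis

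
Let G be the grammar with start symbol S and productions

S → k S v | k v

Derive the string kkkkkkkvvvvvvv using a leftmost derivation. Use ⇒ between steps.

S ⇒ kSv   [S → k S v]
kSv ⇒ kkSvv   [S → k S v]
kkSvv ⇒ kkkSvvv   [S → k S v]
kkkSvvv ⇒ kkkkSvvvv   [S → k S v]
kkkkSvvvv ⇒ kkkkkSvvvvv   [S → k S v]
kkkkkSvvvvv ⇒ kkkkkkSvvvvvv   [S → k S v]
kkkkkkSvvvvvv ⇒ kkkkkkkvvvvvvv   [S → k v]

S⇒kSv⇒kkSvv⇒kkkSvvv⇒kkkkSvvvv⇒kkkkkSvvvvv⇒kkkkkkSvvvvvv⇒kkkkkkkvvvvvvv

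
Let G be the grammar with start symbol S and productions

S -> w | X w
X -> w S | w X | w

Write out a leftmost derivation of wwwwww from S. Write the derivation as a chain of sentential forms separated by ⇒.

S ⇒ Xw   [S -> X w]
Xw ⇒ wSw   [X -> w S]
wSw ⇒ wXww   [S -> X w]
wXww ⇒ wwXww   [X -> w X]
wwXww ⇒ wwwXww   [X -> w X]
wwwXww ⇒ wwwwww   [X -> w]

S ⇒ Xw ⇒ wSw ⇒ wXww ⇒ wwXww ⇒ wwwXww ⇒ wwwwww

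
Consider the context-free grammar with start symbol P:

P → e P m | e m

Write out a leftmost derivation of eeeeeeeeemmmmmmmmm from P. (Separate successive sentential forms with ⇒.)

P⇒ePm⇒eePmm⇒eeePmmm⇒eeeePmmmm⇒eeeeePmmmmm⇒eeeeeePmmmmmm⇒eeeeeeePmmmmmmm⇒eeeeeeeePmmmmmmmm⇒eeeeeeeeemmmmmmmmm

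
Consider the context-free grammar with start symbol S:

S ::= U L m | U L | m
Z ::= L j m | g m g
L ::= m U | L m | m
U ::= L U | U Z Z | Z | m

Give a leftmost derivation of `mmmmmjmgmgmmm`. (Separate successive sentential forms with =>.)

S => ULm   [S ::= U L m]
ULm => UZZLm   [U ::= U Z Z]
UZZLm => LUZZLm   [U ::= L U]
LUZZLm => LmUZZLm   [L ::= L m]
LmUZZLm => mUmUZZLm   [L ::= m U]
mUmUZZLm => mmmUZZLm   [U ::= m]
mmmUZZLm => mmmmZZLm   [U ::= m]
mmmmZZLm => mmmmLjmZLm   [Z ::= L j m]
mmmmLjmZLm => mmmmmjmZLm   [L ::= m]
mmmmmjmZLm => mmmmmjmgmgLm   [Z ::= g m g]
mmmmmjmgmgLm => mmmmmjmgmgLmm   [L ::= L m]
mmmmmjmgmgLmm => mmmmmjmgmgmmm   [L ::= m]

S=>ULm=>UZZLm=>LUZZLm=>LmUZZLm=>mUmUZZLm=>mmmUZZLm=>mmmmZZLm=>mmmmLjmZLm=>mmmmmjmZLm=>mmmmmjmgmgLm=>mmmmmjmgmgLmm=>mmmmmjmgmgmmm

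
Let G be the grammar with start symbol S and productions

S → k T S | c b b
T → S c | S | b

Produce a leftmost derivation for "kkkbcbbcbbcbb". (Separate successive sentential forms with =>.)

S => kTS   [S → k T S]
kTS => kSS   [T → S]
kSS => kkTSS   [S → k T S]
kkTSS => kkSSS   [T → S]
kkSSS => kkkTSSS   [S → k T S]
kkkTSSS => kkkbSSS   [T → b]
kkkbSSS => kkkbcbbSS   [S → c b b]
kkkbcbbSS => kkkbcbbcbbS   [S → c b b]
kkkbcbbcbbS => kkkbcbbcbbcbb   [S → c b b]

S => kTS => kSS => kkTSS => kkSSS => kkkTSSS => kkkbSSS => kkkbcbbSS => kkkbcbbcbbS => kkkbcbbcbbcbb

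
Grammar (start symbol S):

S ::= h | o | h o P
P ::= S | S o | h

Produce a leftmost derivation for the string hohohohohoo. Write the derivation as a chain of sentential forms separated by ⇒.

S ⇒ hoP ⇒ hoS ⇒ hohoP ⇒ hohoSo ⇒ hohohoPo ⇒ hohohoSo ⇒ hohohohoPo ⇒ hohohohoSoo ⇒ hohohohohoo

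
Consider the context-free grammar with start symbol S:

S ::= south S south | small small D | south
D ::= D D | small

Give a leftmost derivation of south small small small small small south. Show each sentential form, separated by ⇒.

S ⇒ south S south   [S ::= south S south]
south S south ⇒ south small small D south   [S ::= small small D]
south small small D south ⇒ south small small D D south   [D ::= D D]
south small small D D south ⇒ south small small small D south   [D ::= small]
south small small small D south ⇒ south small small small D D south   [D ::= D D]
south small small small D D south ⇒ south small small small small D south   [D ::= small]
south small small small small D south ⇒ south small small small small small south   [D ::= small]

S ⇒ south S south ⇒ south small small D south ⇒ south small small D D south ⇒ south small small small D south ⇒ south small small small D D south ⇒ south small small small small D south ⇒ south small small small small small south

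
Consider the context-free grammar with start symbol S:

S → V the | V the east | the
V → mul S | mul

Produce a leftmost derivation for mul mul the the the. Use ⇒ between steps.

S ⇒ V the   [S → V the]
V the ⇒ mul S the   [V → mul S]
mul S the ⇒ mul V the the   [S → V the]
mul V the the ⇒ mul mul S the the   [V → mul S]
mul mul S the the ⇒ mul mul the the the   [S → the]

S ⇒ V the ⇒ mul S the ⇒ mul V the the ⇒ mul mul S the the ⇒ mul mul the the the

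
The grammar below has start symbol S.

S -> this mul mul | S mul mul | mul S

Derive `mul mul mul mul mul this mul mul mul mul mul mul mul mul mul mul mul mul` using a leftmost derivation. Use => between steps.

S => mul S => mul mul S => mul mul S mul mul => mul mul S mul mul mul mul => mul mul mul S mul mul mul mul => mul mul mul mul S mul mul mul mul => mul mul mul mul S mul mul mul mul mul mul => mul mul mul mul S mul mul mul mul mul mul mul mul => mul mul mul mul mul S mul mul mul mul mul mul mul mul => mul mul mul mul mul S mul mul mul mul mul mul mul mul mul mul => mul mul mul mul mul this mul mul mul mul mul mul mul mul mul mul mul mul

S => mul S   [S -> mul S]
mul S => mul mul S   [S -> mul S]
mul mul S => mul mul S mul mul   [S -> S mul mul]
mul mul S mul mul => mul mul S mul mul mul mul   [S -> S mul mul]
mul mul S mul mul mul mul => mul mul mul S mul mul mul mul   [S -> mul S]
mul mul mul S mul mul mul mul => mul mul mul mul S mul mul mul mul   [S -> mul S]
mul mul mul mul S mul mul mul mul => mul mul mul mul S mul mul mul mul mul mul   [S -> S mul mul]
mul mul mul mul S mul mul mul mul mul mul => mul mul mul mul S mul mul mul mul mul mul mul mul   [S -> S mul mul]
mul mul mul mul S mul mul mul mul mul mul mul mul => mul mul mul mul mul S mul mul mul mul mul mul mul mul   [S -> mul S]
mul mul mul mul mul S mul mul mul mul mul mul mul mul => mul mul mul mul mul S mul mul mul mul mul mul mul mul mul mul   [S -> S mul mul]
mul mul mul mul mul S mul mul mul mul mul mul mul mul mul mul => mul mul mul mul mul this mul mul mul mul mul mul mul mul mul mul mul mul   [S -> this mul mul]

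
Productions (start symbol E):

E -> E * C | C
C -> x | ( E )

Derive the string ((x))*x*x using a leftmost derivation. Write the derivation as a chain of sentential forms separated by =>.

E => E*C   [E -> E * C]
E*C => E*C*C   [E -> E * C]
E*C*C => C*C*C   [E -> C]
C*C*C => (E)*C*C   [C -> ( E )]
(E)*C*C => (C)*C*C   [E -> C]
(C)*C*C => ((E))*C*C   [C -> ( E )]
((E))*C*C => ((C))*C*C   [E -> C]
((C))*C*C => ((x))*C*C   [C -> x]
((x))*C*C => ((x))*x*C   [C -> x]
((x))*x*C => ((x))*x*x   [C -> x]

E => E*C => E*C*C => C*C*C => (E)*C*C => (C)*C*C => ((E))*C*C => ((C))*C*C => ((x))*C*C => ((x))*x*C => ((x))*x*x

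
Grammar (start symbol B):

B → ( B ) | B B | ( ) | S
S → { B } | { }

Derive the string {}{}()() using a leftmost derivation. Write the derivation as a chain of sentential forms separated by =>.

B=>BB=>SB=>{}B=>{}BB=>{}BBB=>{}SBB=>{}{}BB=>{}{}()B=>{}{}()()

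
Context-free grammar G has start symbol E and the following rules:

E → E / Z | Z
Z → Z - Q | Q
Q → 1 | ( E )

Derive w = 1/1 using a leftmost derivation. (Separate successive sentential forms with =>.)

E => E/Z => Z/Z => Q/Z => 1/Z => 1/Q => 1/1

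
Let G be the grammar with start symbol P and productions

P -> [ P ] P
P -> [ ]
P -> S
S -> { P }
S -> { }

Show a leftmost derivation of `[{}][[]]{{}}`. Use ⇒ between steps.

P ⇒ [P]P   [P -> [ P ] P]
[P]P ⇒ [S]P   [P -> S]
[S]P ⇒ [{}]P   [S -> { }]
[{}]P ⇒ [{}][P]P   [P -> [ P ] P]
[{}][P]P ⇒ [{}][[]]P   [P -> [ ]]
[{}][[]]P ⇒ [{}][[]]S   [P -> S]
[{}][[]]S ⇒ [{}][[]]{P}   [S -> { P }]
[{}][[]]{P} ⇒ [{}][[]]{S}   [P -> S]
[{}][[]]{S} ⇒ [{}][[]]{{}}   [S -> { }]

P ⇒ [P]P ⇒ [S]P ⇒ [{}]P ⇒ [{}][P]P ⇒ [{}][[]]P ⇒ [{}][[]]S ⇒ [{}][[]]{P} ⇒ [{}][[]]{S} ⇒ [{}][[]]{{}}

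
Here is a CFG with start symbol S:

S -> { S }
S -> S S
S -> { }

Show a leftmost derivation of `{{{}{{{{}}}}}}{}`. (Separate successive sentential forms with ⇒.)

S⇒SS⇒{S}S⇒{{S}}S⇒{{SS}}S⇒{{{}S}}S⇒{{{}{S}}}S⇒{{{}{{S}}}}S⇒{{{}{{{S}}}}}S⇒{{{}{{{{}}}}}}S⇒{{{}{{{{}}}}}}{}

S ⇒ SS   [S -> S S]
SS ⇒ {S}S   [S -> { S }]
{S}S ⇒ {{S}}S   [S -> { S }]
{{S}}S ⇒ {{SS}}S   [S -> S S]
{{SS}}S ⇒ {{{}S}}S   [S -> { }]
{{{}S}}S ⇒ {{{}{S}}}S   [S -> { S }]
{{{}{S}}}S ⇒ {{{}{{S}}}}S   [S -> { S }]
{{{}{{S}}}}S ⇒ {{{}{{{S}}}}}S   [S -> { S }]
{{{}{{{S}}}}}S ⇒ {{{}{{{{}}}}}}S   [S -> { }]
{{{}{{{{}}}}}}S ⇒ {{{}{{{{}}}}}}{}   [S -> { }]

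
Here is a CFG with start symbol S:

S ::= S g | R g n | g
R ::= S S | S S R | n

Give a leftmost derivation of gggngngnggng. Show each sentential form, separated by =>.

S => Sg   [S ::= S g]
Sg => Rgng   [S ::= R g n]
Rgng => SSgng   [R ::= S S]
SSgng => RgnSgng   [S ::= R g n]
RgnSgng => SSRgnSgng   [R ::= S S R]
SSRgnSgng => RgnSRgnSgng   [S ::= R g n]
RgnSRgnSgng => SSgnSRgnSgng   [R ::= S S]
SSgnSRgnSgng => gSgnSRgnSgng   [S ::= g]
gSgnSRgnSgng => gggnSRgnSgng   [S ::= g]
gggnSRgnSgng => gggngRgnSgng   [S ::= g]
gggngRgnSgng => gggngngnSgng   [R ::= n]
gggngngnSgng => gggngngnggng   [S ::= g]

S => Sg => Rgng => SSgng => RgnSgng => SSRgnSgng => RgnSRgnSgng => SSgnSRgnSgng => gSgnSRgnSgng => gggnSRgnSgng => gggngRgnSgng => gggngngnSgng => gggngngnggng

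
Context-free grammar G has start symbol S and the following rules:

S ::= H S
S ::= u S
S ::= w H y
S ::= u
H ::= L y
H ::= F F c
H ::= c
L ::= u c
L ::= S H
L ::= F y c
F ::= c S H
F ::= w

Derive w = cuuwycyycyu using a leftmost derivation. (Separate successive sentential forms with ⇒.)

S ⇒ HS ⇒ LyS ⇒ FycyS ⇒ cSHycyS ⇒ cuSHycyS ⇒ cuuHycyS ⇒ cuuLyycyS ⇒ cuuFycyycyS ⇒ cuuwycyycyS ⇒ cuuwycyycyu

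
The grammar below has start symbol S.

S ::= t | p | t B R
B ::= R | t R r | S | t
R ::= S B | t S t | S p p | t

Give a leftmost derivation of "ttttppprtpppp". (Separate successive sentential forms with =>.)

S=>tBR=>ttR=>ttSpp=>tttBRpp=>ttttRrRpp=>ttttSpprRpp=>ttttppprRpp=>ttttppprSpppp=>ttttppprtpppp

S => tBR   [S ::= t B R]
tBR => ttR   [B ::= t]
ttR => ttSpp   [R ::= S p p]
ttSpp => tttBRpp   [S ::= t B R]
tttBRpp => ttttRrRpp   [B ::= t R r]
ttttRrRpp => ttttSpprRpp   [R ::= S p p]
ttttSpprRpp => ttttppprRpp   [S ::= p]
ttttppprRpp => ttttppprSpppp   [R ::= S p p]
ttttppprSpppp => ttttppprtpppp   [S ::= t]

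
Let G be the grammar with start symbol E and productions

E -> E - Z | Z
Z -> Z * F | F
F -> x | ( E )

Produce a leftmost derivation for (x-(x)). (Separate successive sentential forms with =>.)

E=>Z=>F=>(E)=>(E-Z)=>(Z-Z)=>(F-Z)=>(x-Z)=>(x-F)=>(x-(E))=>(x-(Z))=>(x-(F))=>(x-(x))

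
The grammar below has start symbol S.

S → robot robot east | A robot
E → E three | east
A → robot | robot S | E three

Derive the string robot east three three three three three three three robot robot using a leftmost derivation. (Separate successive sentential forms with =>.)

S => A robot   [S → A robot]
A robot => robot S robot   [A → robot S]
robot S robot => robot A robot robot   [S → A robot]
robot A robot robot => robot E three robot robot   [A → E three]
robot E three robot robot => robot E three three robot robot   [E → E three]
robot E three three robot robot => robot E three three three robot robot   [E → E three]
robot E three three three robot robot => robot E three three three three robot robot   [E → E three]
robot E three three three three robot robot => robot E three three three three three robot robot   [E → E three]
robot E three three three three three robot robot => robot E three three three three three three robot robot   [E → E three]
robot E three three three three three three robot robot => robot E three three three three three three three robot robot   [E → E three]
robot E three three three three three three three robot robot => robot east three three three three three three three robot robot   [E → east]

S => A robot => robot S robot => robot A robot robot => robot E three robot robot => robot E three three robot robot => robot E three three three robot robot => robot E three three three three robot robot => robot E three three three three three robot robot => robot E three three three three three three robot robot => robot E three three three three three three three robot robot => robot east three three three three three three three robot robot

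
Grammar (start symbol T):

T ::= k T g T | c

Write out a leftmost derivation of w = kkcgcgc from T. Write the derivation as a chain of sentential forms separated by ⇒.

T ⇒ kTgT   [T ::= k T g T]
kTgT ⇒ kkTgTgT   [T ::= k T g T]
kkTgTgT ⇒ kkcgTgT   [T ::= c]
kkcgTgT ⇒ kkcgcgT   [T ::= c]
kkcgcgT ⇒ kkcgcgc   [T ::= c]

T ⇒ kTgT ⇒ kkTgTgT ⇒ kkcgTgT ⇒ kkcgcgT ⇒ kkcgcgc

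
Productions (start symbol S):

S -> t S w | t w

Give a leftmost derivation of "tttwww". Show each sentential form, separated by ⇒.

S ⇒ tSw   [S -> t S w]
tSw ⇒ ttSww   [S -> t S w]
ttSww ⇒ tttwww   [S -> t w]

S ⇒ tSw ⇒ ttSww ⇒ tttwww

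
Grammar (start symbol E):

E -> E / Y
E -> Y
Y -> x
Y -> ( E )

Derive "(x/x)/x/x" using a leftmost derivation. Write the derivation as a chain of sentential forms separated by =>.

E => E/Y   [E -> E / Y]
E/Y => E/Y/Y   [E -> E / Y]
E/Y/Y => Y/Y/Y   [E -> Y]
Y/Y/Y => (E)/Y/Y   [Y -> ( E )]
(E)/Y/Y => (E/Y)/Y/Y   [E -> E / Y]
(E/Y)/Y/Y => (Y/Y)/Y/Y   [E -> Y]
(Y/Y)/Y/Y => (x/Y)/Y/Y   [Y -> x]
(x/Y)/Y/Y => (x/x)/Y/Y   [Y -> x]
(x/x)/Y/Y => (x/x)/x/Y   [Y -> x]
(x/x)/x/Y => (x/x)/x/x   [Y -> x]

E => E/Y => E/Y/Y => Y/Y/Y => (E)/Y/Y => (E/Y)/Y/Y => (Y/Y)/Y/Y => (x/Y)/Y/Y => (x/x)/Y/Y => (x/x)/x/Y => (x/x)/x/x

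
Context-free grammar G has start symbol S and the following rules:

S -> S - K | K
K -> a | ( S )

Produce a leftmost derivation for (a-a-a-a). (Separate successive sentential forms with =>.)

S => K => (S) => (S-K) => (S-K-K) => (S-K-K-K) => (K-K-K-K) => (a-K-K-K) => (a-a-K-K) => (a-a-a-K) => (a-a-a-a)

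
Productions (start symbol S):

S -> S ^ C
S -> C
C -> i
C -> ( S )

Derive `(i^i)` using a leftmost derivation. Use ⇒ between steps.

S ⇒ C   [S -> C]
C ⇒ (S)   [C -> ( S )]
(S) ⇒ (S^C)   [S -> S ^ C]
(S^C) ⇒ (C^C)   [S -> C]
(C^C) ⇒ (i^C)   [C -> i]
(i^C) ⇒ (i^i)   [C -> i]

S⇒C⇒(S)⇒(S^C)⇒(C^C)⇒(i^C)⇒(i^i)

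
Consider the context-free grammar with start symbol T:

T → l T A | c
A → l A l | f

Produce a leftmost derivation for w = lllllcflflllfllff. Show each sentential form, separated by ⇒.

T ⇒ lTA   [T → l T A]
lTA ⇒ llTAA   [T → l T A]
llTAA ⇒ lllTAAA   [T → l T A]
lllTAAA ⇒ llllTAAAA   [T → l T A]
llllTAAAA ⇒ lllllTAAAAA   [T → l T A]
lllllTAAAAA ⇒ lllllcAAAAA   [T → c]
lllllcAAAAA ⇒ lllllcfAAAA   [A → f]
lllllcfAAAA ⇒ lllllcflAlAAA   [A → l A l]
lllllcflAlAAA ⇒ lllllcflflAAA   [A → f]
lllllcflflAAA ⇒ lllllcflfllAlAA   [A → l A l]
lllllcflfllAlAA ⇒ lllllcflflllAllAA   [A → l A l]
lllllcflflllAllAA ⇒ lllllcflflllfllAA   [A → f]
lllllcflflllfllAA ⇒ lllllcflflllfllfA   [A → f]
lllllcflflllfllfA ⇒ lllllcflflllfllff   [A → f]

T ⇒ lTA ⇒ llTAA ⇒ lllTAAA ⇒ llllTAAAA ⇒ lllllTAAAAA ⇒ lllllcAAAAA ⇒ lllllcfAAAA ⇒ lllllcflAlAAA ⇒ lllllcflflAAA ⇒ lllllcflfllAlAA ⇒ lllllcflflllAllAA ⇒ lllllcflflllfllAA ⇒ lllllcflflllfllfA ⇒ lllllcflflllfllff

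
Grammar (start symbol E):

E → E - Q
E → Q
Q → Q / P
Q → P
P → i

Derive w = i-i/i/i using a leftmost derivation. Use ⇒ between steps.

E⇒E-Q⇒Q-Q⇒P-Q⇒i-Q⇒i-Q/P⇒i-Q/P/P⇒i-P/P/P⇒i-i/P/P⇒i-i/i/P⇒i-i/i/i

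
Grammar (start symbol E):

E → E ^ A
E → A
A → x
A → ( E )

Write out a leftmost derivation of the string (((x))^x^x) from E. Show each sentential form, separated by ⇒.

E ⇒ A ⇒ (E) ⇒ (E^A) ⇒ (E^A^A) ⇒ (A^A^A) ⇒ ((E)^A^A) ⇒ ((A)^A^A) ⇒ (((E))^A^A) ⇒ (((A))^A^A) ⇒ (((x))^A^A) ⇒ (((x))^x^A) ⇒ (((x))^x^x)

E ⇒ A   [E → A]
A ⇒ (E)   [A → ( E )]
(E) ⇒ (E^A)   [E → E ^ A]
(E^A) ⇒ (E^A^A)   [E → E ^ A]
(E^A^A) ⇒ (A^A^A)   [E → A]
(A^A^A) ⇒ ((E)^A^A)   [A → ( E )]
((E)^A^A) ⇒ ((A)^A^A)   [E → A]
((A)^A^A) ⇒ (((E))^A^A)   [A → ( E )]
(((E))^A^A) ⇒ (((A))^A^A)   [E → A]
(((A))^A^A) ⇒ (((x))^A^A)   [A → x]
(((x))^A^A) ⇒ (((x))^x^A)   [A → x]
(((x))^x^A) ⇒ (((x))^x^x)   [A → x]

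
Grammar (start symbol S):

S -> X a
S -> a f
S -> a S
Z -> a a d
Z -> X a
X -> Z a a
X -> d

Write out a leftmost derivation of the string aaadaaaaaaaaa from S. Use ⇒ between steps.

S ⇒ aS ⇒ aXa ⇒ aZaaa ⇒ aXaaaa ⇒ aZaaaaaa ⇒ aXaaaaaaa ⇒ aZaaaaaaaaa ⇒ aaadaaaaaaaaa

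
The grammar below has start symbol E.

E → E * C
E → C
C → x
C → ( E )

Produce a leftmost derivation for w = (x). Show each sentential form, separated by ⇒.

E ⇒ C ⇒ (E) ⇒ (C) ⇒ (x)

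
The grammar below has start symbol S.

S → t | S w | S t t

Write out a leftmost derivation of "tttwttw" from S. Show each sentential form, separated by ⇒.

S⇒Sw⇒Sttw⇒Swttw⇒Sttwttw⇒tttwttw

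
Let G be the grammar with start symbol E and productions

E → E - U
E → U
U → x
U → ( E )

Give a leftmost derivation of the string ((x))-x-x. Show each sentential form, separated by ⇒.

E ⇒ E-U   [E → E - U]
E-U ⇒ E-U-U   [E → E - U]
E-U-U ⇒ U-U-U   [E → U]
U-U-U ⇒ (E)-U-U   [U → ( E )]
(E)-U-U ⇒ (U)-U-U   [E → U]
(U)-U-U ⇒ ((E))-U-U   [U → ( E )]
((E))-U-U ⇒ ((U))-U-U   [E → U]
((U))-U-U ⇒ ((x))-U-U   [U → x]
((x))-U-U ⇒ ((x))-x-U   [U → x]
((x))-x-U ⇒ ((x))-x-x   [U → x]

E ⇒ E-U ⇒ E-U-U ⇒ U-U-U ⇒ (E)-U-U ⇒ (U)-U-U ⇒ ((E))-U-U ⇒ ((U))-U-U ⇒ ((x))-U-U ⇒ ((x))-x-U ⇒ ((x))-x-x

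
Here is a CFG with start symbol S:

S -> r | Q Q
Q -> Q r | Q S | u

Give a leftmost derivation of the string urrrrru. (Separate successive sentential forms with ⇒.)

S⇒QQ⇒QrQ⇒QSrQ⇒QSSrQ⇒QSSSrQ⇒QSSSSrQ⇒uSSSSrQ⇒urSSSrQ⇒urrSSrQ⇒urrrSrQ⇒urrrrrQ⇒urrrrru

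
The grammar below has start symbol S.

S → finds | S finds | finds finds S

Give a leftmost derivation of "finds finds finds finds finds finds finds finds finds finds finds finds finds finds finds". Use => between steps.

S => S finds => finds finds S finds => finds finds S finds finds => finds finds S finds finds finds => finds finds finds finds S finds finds finds => finds finds finds finds finds finds S finds finds finds => finds finds finds finds finds finds S finds finds finds finds => finds finds finds finds finds finds finds finds S finds finds finds finds => finds finds finds finds finds finds finds finds finds finds S finds finds finds finds => finds finds finds finds finds finds finds finds finds finds finds finds finds finds finds

S => S finds   [S → S finds]
S finds => finds finds S finds   [S → finds finds S]
finds finds S finds => finds finds S finds finds   [S → S finds]
finds finds S finds finds => finds finds S finds finds finds   [S → S finds]
finds finds S finds finds finds => finds finds finds finds S finds finds finds   [S → finds finds S]
finds finds finds finds S finds finds finds => finds finds finds finds finds finds S finds finds finds   [S → finds finds S]
finds finds finds finds finds finds S finds finds finds => finds finds finds finds finds finds S finds finds finds finds   [S → S finds]
finds finds finds finds finds finds S finds finds finds finds => finds finds finds finds finds finds finds finds S finds finds finds finds   [S → finds finds S]
finds finds finds finds finds finds finds finds S finds finds finds finds => finds finds finds finds finds finds finds finds finds finds S finds finds finds finds   [S → finds finds S]
finds finds finds finds finds finds finds finds finds finds S finds finds finds finds => finds finds finds finds finds finds finds finds finds finds finds finds finds finds finds   [S → finds]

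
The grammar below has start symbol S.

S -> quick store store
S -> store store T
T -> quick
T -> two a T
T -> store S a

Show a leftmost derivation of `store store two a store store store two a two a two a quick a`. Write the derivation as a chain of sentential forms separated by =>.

S => store store T => store store two a T => store store two a store S a => store store two a store store store T a => store store two a store store store two a T a => store store two a store store store two a two a T a => store store two a store store store two a two a two a T a => store store two a store store store two a two a two a quick a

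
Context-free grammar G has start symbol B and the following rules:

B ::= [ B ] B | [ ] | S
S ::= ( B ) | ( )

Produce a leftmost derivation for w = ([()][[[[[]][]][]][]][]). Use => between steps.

B => S   [B ::= S]
S => (B)   [S ::= ( B )]
(B) => ([B]B)   [B ::= [ B ] B]
([B]B) => ([S]B)   [B ::= S]
([S]B) => ([()]B)   [S ::= ( )]
([()]B) => ([()][B]B)   [B ::= [ B ] B]
([()][B]B) => ([()][[B]B]B)   [B ::= [ B ] B]
([()][[B]B]B) => ([()][[[B]B]B]B)   [B ::= [ B ] B]
([()][[[B]B]B]B) => ([()][[[[B]B]B]B]B)   [B ::= [ B ] B]
([()][[[[B]B]B]B]B) => ([()][[[[[]]B]B]B]B)   [B ::= [ ]]
([()][[[[[]]B]B]B]B) => ([()][[[[[]][]]B]B]B)   [B ::= [ ]]
([()][[[[[]][]]B]B]B) => ([()][[[[[]][]][]]B]B)   [B ::= [ ]]
([()][[[[[]][]][]]B]B) => ([()][[[[[]][]][]][]]B)   [B ::= [ ]]
([()][[[[[]][]][]][]]B) => ([()][[[[[]][]][]][]][])   [B ::= [ ]]

B => S => (B) => ([B]B) => ([S]B) => ([()]B) => ([()][B]B) => ([()][[B]B]B) => ([()][[[B]B]B]B) => ([()][[[[B]B]B]B]B) => ([()][[[[[]]B]B]B]B) => ([()][[[[[]][]]B]B]B) => ([()][[[[[]][]][]]B]B) => ([()][[[[[]][]][]][]]B) => ([()][[[[[]][]][]][]][])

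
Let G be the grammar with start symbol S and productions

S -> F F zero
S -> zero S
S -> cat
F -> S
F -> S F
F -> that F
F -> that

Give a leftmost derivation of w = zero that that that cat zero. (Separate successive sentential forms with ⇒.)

S ⇒ zero S ⇒ zero F F zero ⇒ zero that F F zero ⇒ zero that that F F zero ⇒ zero that that that F zero ⇒ zero that that that S zero ⇒ zero that that that cat zero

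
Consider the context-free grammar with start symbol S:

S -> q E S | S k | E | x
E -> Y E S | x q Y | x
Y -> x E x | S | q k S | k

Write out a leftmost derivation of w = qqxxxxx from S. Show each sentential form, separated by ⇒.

S ⇒ qES   [S -> q E S]
qES ⇒ qYESS   [E -> Y E S]
qYESS ⇒ qSESS   [Y -> S]
qSESS ⇒ qqESESS   [S -> q E S]
qqESESS ⇒ qqxSESS   [E -> x]
qqxSESS ⇒ qqxxESS   [S -> x]
qqxxESS ⇒ qqxxxSS   [E -> x]
qqxxxSS ⇒ qqxxxxS   [S -> x]
qqxxxxS ⇒ qqxxxxx   [S -> x]

S⇒qES⇒qYESS⇒qSESS⇒qqESESS⇒qqxSESS⇒qqxxESS⇒qqxxxSS⇒qqxxxxS⇒qqxxxxx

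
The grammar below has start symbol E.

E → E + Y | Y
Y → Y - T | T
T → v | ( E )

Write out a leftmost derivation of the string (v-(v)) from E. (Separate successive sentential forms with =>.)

E=>Y=>T=>(E)=>(Y)=>(Y-T)=>(T-T)=>(v-T)=>(v-(E))=>(v-(Y))=>(v-(T))=>(v-(v))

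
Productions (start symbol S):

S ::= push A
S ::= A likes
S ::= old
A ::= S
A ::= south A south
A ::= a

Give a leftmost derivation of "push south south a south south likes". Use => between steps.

S => push A   [S ::= push A]
push A => push S   [A ::= S]
push S => push A likes   [S ::= A likes]
push A likes => push south A south likes   [A ::= south A south]
push south A south likes => push south south A south south likes   [A ::= south A south]
push south south A south south likes => push south south a south south likes   [A ::= a]

S => push A => push S => push A likes => push south A south likes => push south south A south south likes => push south south a south south likes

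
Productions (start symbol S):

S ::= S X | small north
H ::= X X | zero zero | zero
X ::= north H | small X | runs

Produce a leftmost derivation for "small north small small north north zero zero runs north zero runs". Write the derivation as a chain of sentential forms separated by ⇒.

S ⇒ S X ⇒ S X X ⇒ S X X X ⇒ small north X X X ⇒ small north small X X X ⇒ small north small small X X X ⇒ small north small small north H X X ⇒ small north small small north X X X X ⇒ small north small small north north H X X X ⇒ small north small small north north zero zero X X X ⇒ small north small small north north zero zero runs X X ⇒ small north small small north north zero zero runs north H X ⇒ small north small small north north zero zero runs north zero X ⇒ small north small small north north zero zero runs north zero runs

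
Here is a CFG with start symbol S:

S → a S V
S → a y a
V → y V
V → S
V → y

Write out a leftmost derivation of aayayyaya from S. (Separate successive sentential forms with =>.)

S => aSV => aayaV => aayayV => aayayyV => aayayyS => aayayyaya

S => aSV   [S → a S V]
aSV => aayaV   [S → a y a]
aayaV => aayayV   [V → y V]
aayayV => aayayyV   [V → y V]
aayayyV => aayayyS   [V → S]
aayayyS => aayayyaya   [S → a y a]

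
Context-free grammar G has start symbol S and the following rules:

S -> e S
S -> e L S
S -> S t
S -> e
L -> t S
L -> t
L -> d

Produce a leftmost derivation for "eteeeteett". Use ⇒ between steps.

S⇒St⇒Stt⇒eLStt⇒etSStt⇒eteStt⇒eteeStt⇒eteeeLStt⇒eteeetSStt⇒eteeeteStt⇒eteeeteett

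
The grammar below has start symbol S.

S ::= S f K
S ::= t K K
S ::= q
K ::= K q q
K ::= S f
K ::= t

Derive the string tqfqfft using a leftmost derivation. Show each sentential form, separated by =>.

S => SfK   [S ::= S f K]
SfK => tKKfK   [S ::= t K K]
tKKfK => tSfKfK   [K ::= S f]
tSfKfK => tqfKfK   [S ::= q]
tqfKfK => tqfSffK   [K ::= S f]
tqfSffK => tqfqffK   [S ::= q]
tqfqffK => tqfqfft   [K ::= t]

S=>SfK=>tKKfK=>tSfKfK=>tqfKfK=>tqfSffK=>tqfqffK=>tqfqfft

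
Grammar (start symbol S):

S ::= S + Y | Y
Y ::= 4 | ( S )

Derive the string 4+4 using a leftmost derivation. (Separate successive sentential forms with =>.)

S => S+Y => Y+Y => 4+Y => 4+4

S => S+Y   [S ::= S + Y]
S+Y => Y+Y   [S ::= Y]
Y+Y => 4+Y   [Y ::= 4]
4+Y => 4+4   [Y ::= 4]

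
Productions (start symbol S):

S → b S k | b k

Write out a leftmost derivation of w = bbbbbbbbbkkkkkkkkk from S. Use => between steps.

S=>bSk=>bbSkk=>bbbSkkk=>bbbbSkkkk=>bbbbbSkkkkk=>bbbbbbSkkkkkk=>bbbbbbbSkkkkkkk=>bbbbbbbbSkkkkkkkk=>bbbbbbbbbkkkkkkkkk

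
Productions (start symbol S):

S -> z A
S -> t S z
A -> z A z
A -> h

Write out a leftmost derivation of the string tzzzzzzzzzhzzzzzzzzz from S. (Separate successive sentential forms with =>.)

S => tSz => tzAz => tzzAzz => tzzzAzzz => tzzzzAzzzz => tzzzzzAzzzzz => tzzzzzzAzzzzzz => tzzzzzzzAzzzzzzz => tzzzzzzzzAzzzzzzzz => tzzzzzzzzzAzzzzzzzzz => tzzzzzzzzzhzzzzzzzzz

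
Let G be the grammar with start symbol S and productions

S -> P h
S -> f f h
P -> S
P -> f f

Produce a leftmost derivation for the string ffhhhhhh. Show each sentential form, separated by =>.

S => Ph => Sh => Phh => Shh => Phhh => Shhh => Phhhh => Shhhh => Phhhhh => Shhhhh => Phhhhhh => ffhhhhhh

S => Ph   [S -> P h]
Ph => Sh   [P -> S]
Sh => Phh   [S -> P h]
Phh => Shh   [P -> S]
Shh => Phhh   [S -> P h]
Phhh => Shhh   [P -> S]
Shhh => Phhhh   [S -> P h]
Phhhh => Shhhh   [P -> S]
Shhhh => Phhhhh   [S -> P h]
Phhhhh => Shhhhh   [P -> S]
Shhhhh => Phhhhhh   [S -> P h]
Phhhhhh => ffhhhhhh   [P -> f f]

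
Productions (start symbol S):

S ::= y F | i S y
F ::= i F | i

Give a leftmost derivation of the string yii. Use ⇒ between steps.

S ⇒ yF ⇒ yiF ⇒ yii

S ⇒ yF   [S ::= y F]
yF ⇒ yiF   [F ::= i F]
yiF ⇒ yii   [F ::= i]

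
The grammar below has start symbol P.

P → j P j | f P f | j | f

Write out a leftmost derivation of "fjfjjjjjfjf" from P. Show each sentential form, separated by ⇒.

P ⇒ fPf   [P → f P f]
fPf ⇒ fjPjf   [P → j P j]
fjPjf ⇒ fjfPfjf   [P → f P f]
fjfPfjf ⇒ fjfjPjfjf   [P → j P j]
fjfjPjfjf ⇒ fjfjjPjjfjf   [P → j P j]
fjfjjPjjfjf ⇒ fjfjjjjjfjf   [P → j]

P ⇒ fPf ⇒ fjPjf ⇒ fjfPfjf ⇒ fjfjPjfjf ⇒ fjfjjPjjfjf ⇒ fjfjjjjjfjf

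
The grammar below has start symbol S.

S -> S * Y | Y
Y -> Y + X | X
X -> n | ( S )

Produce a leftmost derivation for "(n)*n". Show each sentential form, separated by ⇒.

S ⇒ S*Y ⇒ Y*Y ⇒ X*Y ⇒ (S)*Y ⇒ (Y)*Y ⇒ (X)*Y ⇒ (n)*Y ⇒ (n)*X ⇒ (n)*n

S ⇒ S*Y   [S -> S * Y]
S*Y ⇒ Y*Y   [S -> Y]
Y*Y ⇒ X*Y   [Y -> X]
X*Y ⇒ (S)*Y   [X -> ( S )]
(S)*Y ⇒ (Y)*Y   [S -> Y]
(Y)*Y ⇒ (X)*Y   [Y -> X]
(X)*Y ⇒ (n)*Y   [X -> n]
(n)*Y ⇒ (n)*X   [Y -> X]
(n)*X ⇒ (n)*n   [X -> n]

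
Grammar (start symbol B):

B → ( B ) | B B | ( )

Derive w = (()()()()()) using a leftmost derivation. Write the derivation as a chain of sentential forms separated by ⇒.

B⇒(B)⇒(BB)⇒(BBB)⇒(()BB)⇒(()()B)⇒(()()BB)⇒(()()BBB)⇒(()()()BB)⇒(()()()()B)⇒(()()()()())

B ⇒ (B)   [B → ( B )]
(B) ⇒ (BB)   [B → B B]
(BB) ⇒ (BBB)   [B → B B]
(BBB) ⇒ (()BB)   [B → ( )]
(()BB) ⇒ (()()B)   [B → ( )]
(()()B) ⇒ (()()BB)   [B → B B]
(()()BB) ⇒ (()()BBB)   [B → B B]
(()()BBB) ⇒ (()()()BB)   [B → ( )]
(()()()BB) ⇒ (()()()()B)   [B → ( )]
(()()()()B) ⇒ (()()()()())   [B → ( )]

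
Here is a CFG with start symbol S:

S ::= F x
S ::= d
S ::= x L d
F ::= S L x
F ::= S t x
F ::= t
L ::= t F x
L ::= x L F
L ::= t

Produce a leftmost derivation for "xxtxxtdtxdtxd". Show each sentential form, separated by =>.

S => xLd   [S ::= x L d]
xLd => xxLFd   [L ::= x L F]
xxLFd => xxtFd   [L ::= t]
xxtFd => xxtStxd   [F ::= S t x]
xxtStxd => xxtxLdtxd   [S ::= x L d]
xxtxLdtxd => xxtxxLFdtxd   [L ::= x L F]
xxtxxLFdtxd => xxtxxtFdtxd   [L ::= t]
xxtxxtFdtxd => xxtxxtStxdtxd   [F ::= S t x]
xxtxxtStxdtxd => xxtxxtdtxdtxd   [S ::= d]

S => xLd => xxLFd => xxtFd => xxtStxd => xxtxLdtxd => xxtxxLFdtxd => xxtxxtFdtxd => xxtxxtStxdtxd => xxtxxtdtxdtxd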